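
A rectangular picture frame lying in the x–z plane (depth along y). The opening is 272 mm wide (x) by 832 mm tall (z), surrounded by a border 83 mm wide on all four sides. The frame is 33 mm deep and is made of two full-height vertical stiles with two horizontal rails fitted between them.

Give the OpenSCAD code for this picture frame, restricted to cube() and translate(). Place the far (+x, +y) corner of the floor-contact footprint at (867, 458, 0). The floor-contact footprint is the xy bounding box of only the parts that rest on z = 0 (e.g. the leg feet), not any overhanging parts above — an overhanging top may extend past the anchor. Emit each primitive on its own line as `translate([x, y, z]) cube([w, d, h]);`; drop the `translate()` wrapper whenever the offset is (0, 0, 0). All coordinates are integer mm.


translate([429, 425, 0]) cube([83, 33, 998]);
translate([784, 425, 0]) cube([83, 33, 998]);
translate([512, 425, 0]) cube([272, 33, 83]);
translate([512, 425, 915]) cube([272, 33, 83]);


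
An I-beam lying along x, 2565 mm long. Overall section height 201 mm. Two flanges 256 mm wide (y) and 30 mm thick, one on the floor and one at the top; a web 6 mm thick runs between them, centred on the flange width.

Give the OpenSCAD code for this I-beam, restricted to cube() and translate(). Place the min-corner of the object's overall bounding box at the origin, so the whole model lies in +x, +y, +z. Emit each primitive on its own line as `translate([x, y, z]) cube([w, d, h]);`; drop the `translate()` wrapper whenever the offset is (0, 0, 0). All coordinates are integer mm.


cube([2565, 256, 30]);
translate([0, 125, 30]) cube([2565, 6, 141]);
translate([0, 0, 171]) cube([2565, 256, 30]);


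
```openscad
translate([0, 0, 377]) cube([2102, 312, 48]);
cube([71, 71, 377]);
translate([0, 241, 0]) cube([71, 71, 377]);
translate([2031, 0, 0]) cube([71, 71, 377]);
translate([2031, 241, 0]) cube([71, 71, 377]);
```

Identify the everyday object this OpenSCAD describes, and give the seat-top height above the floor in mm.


A bench. The seat-top height is 425 mm.

A long slab on four corner posts — a bench. The slab sits at z = 377 with thickness 48, so the top is 377 + 48 = 425 mm.


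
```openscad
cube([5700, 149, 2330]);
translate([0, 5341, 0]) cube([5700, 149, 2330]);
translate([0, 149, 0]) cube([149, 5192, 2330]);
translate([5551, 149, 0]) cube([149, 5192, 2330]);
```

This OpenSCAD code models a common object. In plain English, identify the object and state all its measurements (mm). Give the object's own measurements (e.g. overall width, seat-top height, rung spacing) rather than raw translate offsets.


The wall frame of a small rectangular building: four walls, each 2330 mm tall and 149 mm thick, enclosing a footprint 5700 mm (x) by 5490 mm (y) outside-to-outside, with no floor or roof. The front and back walls (the −y and +y sides) span the full width; the two side walls fit between them.


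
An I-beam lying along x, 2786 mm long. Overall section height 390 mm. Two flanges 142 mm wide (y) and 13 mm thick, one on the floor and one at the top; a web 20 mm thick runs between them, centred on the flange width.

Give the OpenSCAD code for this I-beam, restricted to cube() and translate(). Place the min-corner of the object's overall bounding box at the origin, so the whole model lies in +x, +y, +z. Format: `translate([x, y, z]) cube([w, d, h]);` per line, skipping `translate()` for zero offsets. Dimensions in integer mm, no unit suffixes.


cube([2786, 142, 13]);
translate([0, 61, 13]) cube([2786, 20, 364]);
translate([0, 0, 377]) cube([2786, 142, 13]);


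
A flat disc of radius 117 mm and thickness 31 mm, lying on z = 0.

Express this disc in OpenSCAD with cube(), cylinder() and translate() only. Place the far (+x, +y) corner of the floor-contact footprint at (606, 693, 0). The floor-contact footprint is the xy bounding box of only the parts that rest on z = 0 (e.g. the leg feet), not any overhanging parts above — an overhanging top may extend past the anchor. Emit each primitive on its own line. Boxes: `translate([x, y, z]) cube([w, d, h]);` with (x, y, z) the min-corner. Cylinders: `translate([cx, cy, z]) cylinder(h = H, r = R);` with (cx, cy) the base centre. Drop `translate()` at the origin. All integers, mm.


translate([489, 576, 0]) cylinder(h = 31, r = 117);


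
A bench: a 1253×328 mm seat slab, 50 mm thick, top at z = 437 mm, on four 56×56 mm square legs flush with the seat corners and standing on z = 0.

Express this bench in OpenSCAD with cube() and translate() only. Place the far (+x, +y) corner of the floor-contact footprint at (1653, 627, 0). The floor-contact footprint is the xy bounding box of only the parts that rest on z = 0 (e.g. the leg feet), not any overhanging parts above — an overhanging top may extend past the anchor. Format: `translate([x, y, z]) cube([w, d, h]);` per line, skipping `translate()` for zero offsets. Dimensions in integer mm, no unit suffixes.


// leg_h = 437 − 50 = 387
translate([400, 299, 387]) cube([1253, 328, 50]);
translate([400, 299, 0]) cube([56, 56, 387]);
translate([400, 571, 0]) cube([56, 56, 387]);
translate([1597, 299, 0]) cube([56, 56, 387]);
translate([1597, 571, 0]) cube([56, 56, 387]);


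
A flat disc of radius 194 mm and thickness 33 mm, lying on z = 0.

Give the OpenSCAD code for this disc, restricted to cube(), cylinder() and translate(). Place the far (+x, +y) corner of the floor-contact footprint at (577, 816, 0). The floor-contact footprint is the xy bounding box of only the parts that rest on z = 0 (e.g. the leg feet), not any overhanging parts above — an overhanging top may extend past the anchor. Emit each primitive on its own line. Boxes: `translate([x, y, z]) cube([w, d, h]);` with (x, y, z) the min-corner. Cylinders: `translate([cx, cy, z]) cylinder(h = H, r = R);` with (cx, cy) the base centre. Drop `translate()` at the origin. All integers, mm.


translate([383, 622, 0]) cylinder(h = 33, r = 194);


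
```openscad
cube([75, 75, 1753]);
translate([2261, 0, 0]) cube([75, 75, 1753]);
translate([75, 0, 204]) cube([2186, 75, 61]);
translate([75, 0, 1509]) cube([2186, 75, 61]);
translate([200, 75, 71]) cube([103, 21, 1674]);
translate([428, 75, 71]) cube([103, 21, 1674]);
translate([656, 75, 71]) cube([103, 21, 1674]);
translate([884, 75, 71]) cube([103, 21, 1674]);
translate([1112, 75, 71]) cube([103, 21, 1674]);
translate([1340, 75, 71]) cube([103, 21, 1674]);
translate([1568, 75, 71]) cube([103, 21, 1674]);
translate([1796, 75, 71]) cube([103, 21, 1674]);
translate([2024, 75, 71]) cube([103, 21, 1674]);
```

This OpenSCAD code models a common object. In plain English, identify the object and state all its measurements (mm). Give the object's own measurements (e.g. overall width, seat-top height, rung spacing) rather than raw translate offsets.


A fence section. Two 75×75 mm posts, 1753 mm tall, stand on the floor with a clear span of 2186 mm between their inner faces. Two horizontal rails of 75×61 mm section span the gap between the posts with their undersides at z = 204 mm and z = 1509 mm, flush with the posts' −y face. 9 pickets, each 103 mm wide, 21 mm thick and 1674 mm tall, are fixed to the +y face of the rails with their bottoms at z = 71 mm, spaced across the span with a 125 mm gap after the −x post and between neighbouring pickets, with 134 mm left before the +x post.


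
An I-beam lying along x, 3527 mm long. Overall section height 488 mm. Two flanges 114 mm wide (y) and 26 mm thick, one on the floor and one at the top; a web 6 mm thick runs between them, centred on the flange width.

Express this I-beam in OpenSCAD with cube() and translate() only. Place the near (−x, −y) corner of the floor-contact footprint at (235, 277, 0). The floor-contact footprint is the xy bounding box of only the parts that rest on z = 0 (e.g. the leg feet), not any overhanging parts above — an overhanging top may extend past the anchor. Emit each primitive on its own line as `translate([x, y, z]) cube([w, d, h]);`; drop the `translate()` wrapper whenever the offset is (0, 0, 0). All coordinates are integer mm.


translate([235, 277, 0]) cube([3527, 114, 26]);
translate([235, 331, 26]) cube([3527, 6, 436]);
translate([235, 277, 462]) cube([3527, 114, 26]);


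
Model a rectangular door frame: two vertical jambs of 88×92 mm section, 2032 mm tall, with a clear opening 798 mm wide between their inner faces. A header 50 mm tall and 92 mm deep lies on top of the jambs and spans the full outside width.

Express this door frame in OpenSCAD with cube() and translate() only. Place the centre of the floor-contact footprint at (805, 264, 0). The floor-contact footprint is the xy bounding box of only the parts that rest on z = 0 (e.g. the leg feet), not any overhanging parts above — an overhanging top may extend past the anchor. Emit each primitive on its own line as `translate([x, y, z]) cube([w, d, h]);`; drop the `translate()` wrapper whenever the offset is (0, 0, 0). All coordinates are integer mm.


translate([318, 218, 0]) cube([88, 92, 2032]);
translate([1204, 218, 0]) cube([88, 92, 2032]);
translate([318, 218, 2032]) cube([974, 92, 50]);


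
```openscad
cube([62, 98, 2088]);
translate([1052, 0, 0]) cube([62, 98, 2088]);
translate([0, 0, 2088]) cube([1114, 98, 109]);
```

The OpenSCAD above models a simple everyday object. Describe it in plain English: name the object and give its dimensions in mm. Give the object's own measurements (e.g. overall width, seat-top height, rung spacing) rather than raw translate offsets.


A door frame. The clear opening is 990 mm wide and 2088 mm high. Two 62 mm wide jambs, 98 mm deep, stand either side of the opening from the floor to the top of the opening. A 109 mm thick head sits across the top of both jambs, spanning the full outside width of the frame.


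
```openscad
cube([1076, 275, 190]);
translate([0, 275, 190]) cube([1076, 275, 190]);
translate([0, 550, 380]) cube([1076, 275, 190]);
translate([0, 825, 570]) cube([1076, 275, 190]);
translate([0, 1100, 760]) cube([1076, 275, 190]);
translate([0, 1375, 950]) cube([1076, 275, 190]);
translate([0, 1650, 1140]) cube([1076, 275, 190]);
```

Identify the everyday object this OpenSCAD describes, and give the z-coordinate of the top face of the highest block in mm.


A staircase. The total rise is 1330 mm.

7 identical blocks, each offset up and back from the previous — a staircase. Each step is 190 mm tall and there are 7 of them, so the total rise is 7 × 190 = 1330 mm.


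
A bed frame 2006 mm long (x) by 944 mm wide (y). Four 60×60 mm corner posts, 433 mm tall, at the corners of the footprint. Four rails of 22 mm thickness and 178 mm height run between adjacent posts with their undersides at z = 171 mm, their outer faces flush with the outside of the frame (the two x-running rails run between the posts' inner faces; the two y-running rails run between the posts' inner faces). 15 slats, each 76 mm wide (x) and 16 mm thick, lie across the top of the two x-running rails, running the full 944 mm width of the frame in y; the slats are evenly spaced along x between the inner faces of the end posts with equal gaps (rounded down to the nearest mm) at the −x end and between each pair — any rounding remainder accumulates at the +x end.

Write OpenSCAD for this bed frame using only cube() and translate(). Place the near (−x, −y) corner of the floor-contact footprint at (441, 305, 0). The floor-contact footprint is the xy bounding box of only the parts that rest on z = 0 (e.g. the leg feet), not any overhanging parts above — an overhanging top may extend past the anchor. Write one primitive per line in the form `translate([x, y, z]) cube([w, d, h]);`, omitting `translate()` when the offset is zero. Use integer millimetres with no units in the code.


// slat z = rail_z + rail_h = 171 + 178 = 349
// slat gap = ⌊(1886 − 15·76) / 16⌋ = 46
translate([441, 305, 0]) cube([60, 60, 433]);
translate([441, 1189, 0]) cube([60, 60, 433]);
translate([2387, 305, 0]) cube([60, 60, 433]);
translate([2387, 1189, 0]) cube([60, 60, 433]);
translate([501, 305, 171]) cube([1886, 22, 178]);
translate([501, 1227, 171]) cube([1886, 22, 178]);
translate([441, 365, 171]) cube([22, 824, 178]);
translate([2425, 365, 171]) cube([22, 824, 178]);
translate([547, 305, 349]) cube([76, 944, 16]);
translate([669, 305, 349]) cube([76, 944, 16]);
translate([791, 305, 349]) cube([76, 944, 16]);
translate([913, 305, 349]) cube([76, 944, 16]);
translate([1035, 305, 349]) cube([76, 944, 16]);
translate([1157, 305, 349]) cube([76, 944, 16]);
translate([1279, 305, 349]) cube([76, 944, 16]);
translate([1401, 305, 349]) cube([76, 944, 16]);
translate([1523, 305, 349]) cube([76, 944, 16]);
translate([1645, 305, 349]) cube([76, 944, 16]);
translate([1767, 305, 349]) cube([76, 944, 16]);
translate([1889, 305, 349]) cube([76, 944, 16]);
translate([2011, 305, 349]) cube([76, 944, 16]);
translate([2133, 305, 349]) cube([76, 944, 16]);
translate([2255, 305, 349]) cube([76, 944, 16]);


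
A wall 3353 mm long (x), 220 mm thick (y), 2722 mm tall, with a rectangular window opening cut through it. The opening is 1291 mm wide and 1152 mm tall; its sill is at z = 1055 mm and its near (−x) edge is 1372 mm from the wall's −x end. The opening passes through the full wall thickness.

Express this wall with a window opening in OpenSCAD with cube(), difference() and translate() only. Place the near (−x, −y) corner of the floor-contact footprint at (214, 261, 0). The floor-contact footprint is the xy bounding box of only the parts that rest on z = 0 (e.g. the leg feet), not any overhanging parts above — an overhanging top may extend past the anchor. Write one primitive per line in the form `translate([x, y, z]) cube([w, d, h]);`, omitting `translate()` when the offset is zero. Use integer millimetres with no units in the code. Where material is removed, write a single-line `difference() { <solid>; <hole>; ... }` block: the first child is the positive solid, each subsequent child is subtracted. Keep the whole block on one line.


difference() { translate([214, 261, 0]) cube([3353, 220, 2722]); translate([1586, 261, 1055]) cube([1291, 220, 1152]); }


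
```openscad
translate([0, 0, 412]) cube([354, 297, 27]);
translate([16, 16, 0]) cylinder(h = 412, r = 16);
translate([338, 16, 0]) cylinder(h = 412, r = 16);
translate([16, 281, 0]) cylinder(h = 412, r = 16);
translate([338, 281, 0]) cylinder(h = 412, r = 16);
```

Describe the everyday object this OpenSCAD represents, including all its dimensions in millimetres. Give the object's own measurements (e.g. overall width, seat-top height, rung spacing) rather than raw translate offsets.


A simple wooden stool: a rectangular seat 354 mm (x) by 297 mm (y), 27 mm thick, top face at z = 439 mm, on four round legs, each 32 mm in diameter. The legs rest on z = 0, each leg's axis is inset half a diameter from the nearest pair of seat edges (so the leg's bounding box is flush with the corner).


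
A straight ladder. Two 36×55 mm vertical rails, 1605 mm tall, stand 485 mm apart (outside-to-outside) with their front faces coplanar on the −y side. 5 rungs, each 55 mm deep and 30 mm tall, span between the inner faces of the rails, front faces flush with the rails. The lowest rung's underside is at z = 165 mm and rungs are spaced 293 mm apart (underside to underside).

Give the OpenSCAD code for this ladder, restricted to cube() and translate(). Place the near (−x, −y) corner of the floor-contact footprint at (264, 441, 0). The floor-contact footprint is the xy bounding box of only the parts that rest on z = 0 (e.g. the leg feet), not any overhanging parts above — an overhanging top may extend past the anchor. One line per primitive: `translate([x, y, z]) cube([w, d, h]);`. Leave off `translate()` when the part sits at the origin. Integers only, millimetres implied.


translate([264, 441, 0]) cube([36, 55, 1605]);
translate([713, 441, 0]) cube([36, 55, 1605]);
translate([300, 441, 165]) cube([413, 55, 30]);
translate([300, 441, 458]) cube([413, 55, 30]);
translate([300, 441, 751]) cube([413, 55, 30]);
translate([300, 441, 1044]) cube([413, 55, 30]);
translate([300, 441, 1337]) cube([413, 55, 30]);


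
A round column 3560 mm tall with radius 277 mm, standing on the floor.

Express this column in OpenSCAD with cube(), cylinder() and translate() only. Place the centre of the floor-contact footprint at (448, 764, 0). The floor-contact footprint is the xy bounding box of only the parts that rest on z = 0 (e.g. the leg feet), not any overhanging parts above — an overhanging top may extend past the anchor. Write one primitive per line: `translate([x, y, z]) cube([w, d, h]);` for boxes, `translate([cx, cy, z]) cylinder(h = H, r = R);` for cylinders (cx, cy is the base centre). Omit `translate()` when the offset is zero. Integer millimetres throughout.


translate([448, 764, 0]) cylinder(h = 3560, r = 277);


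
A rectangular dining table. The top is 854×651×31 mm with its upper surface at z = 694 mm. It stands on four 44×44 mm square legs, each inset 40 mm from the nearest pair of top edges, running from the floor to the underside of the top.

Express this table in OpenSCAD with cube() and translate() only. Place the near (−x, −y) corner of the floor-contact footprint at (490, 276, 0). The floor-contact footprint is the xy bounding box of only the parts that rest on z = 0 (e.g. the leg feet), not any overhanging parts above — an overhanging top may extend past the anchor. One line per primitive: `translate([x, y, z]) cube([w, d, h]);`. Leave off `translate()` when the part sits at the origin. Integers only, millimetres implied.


translate([450, 236, 663]) cube([854, 651, 31]);
translate([490, 276, 0]) cube([44, 44, 663]);
translate([1220, 276, 0]) cube([44, 44, 663]);
translate([490, 803, 0]) cube([44, 44, 663]);
translate([1220, 803, 0]) cube([44, 44, 663]);


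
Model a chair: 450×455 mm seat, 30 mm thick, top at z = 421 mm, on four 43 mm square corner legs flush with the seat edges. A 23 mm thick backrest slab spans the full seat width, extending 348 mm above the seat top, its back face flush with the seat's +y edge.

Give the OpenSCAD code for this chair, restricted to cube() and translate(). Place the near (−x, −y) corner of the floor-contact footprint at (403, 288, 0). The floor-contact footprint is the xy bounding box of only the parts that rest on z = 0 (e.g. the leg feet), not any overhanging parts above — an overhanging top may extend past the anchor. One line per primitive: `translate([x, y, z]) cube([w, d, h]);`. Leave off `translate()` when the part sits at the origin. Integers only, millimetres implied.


translate([403, 288, 391]) cube([450, 455, 30]);
translate([403, 288, 0]) cube([43, 43, 391]);
translate([810, 288, 0]) cube([43, 43, 391]);
translate([403, 700, 0]) cube([43, 43, 391]);
translate([810, 700, 0]) cube([43, 43, 391]);
translate([403, 720, 421]) cube([450, 23, 348]);


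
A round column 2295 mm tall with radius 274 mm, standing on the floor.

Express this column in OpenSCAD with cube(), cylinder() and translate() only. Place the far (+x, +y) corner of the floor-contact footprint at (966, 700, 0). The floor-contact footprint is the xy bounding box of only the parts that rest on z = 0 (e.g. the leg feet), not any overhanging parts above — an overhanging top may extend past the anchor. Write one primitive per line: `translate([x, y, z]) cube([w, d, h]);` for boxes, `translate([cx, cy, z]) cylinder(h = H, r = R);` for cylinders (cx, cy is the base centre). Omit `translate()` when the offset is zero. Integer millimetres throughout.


translate([692, 426, 0]) cylinder(h = 2295, r = 274);


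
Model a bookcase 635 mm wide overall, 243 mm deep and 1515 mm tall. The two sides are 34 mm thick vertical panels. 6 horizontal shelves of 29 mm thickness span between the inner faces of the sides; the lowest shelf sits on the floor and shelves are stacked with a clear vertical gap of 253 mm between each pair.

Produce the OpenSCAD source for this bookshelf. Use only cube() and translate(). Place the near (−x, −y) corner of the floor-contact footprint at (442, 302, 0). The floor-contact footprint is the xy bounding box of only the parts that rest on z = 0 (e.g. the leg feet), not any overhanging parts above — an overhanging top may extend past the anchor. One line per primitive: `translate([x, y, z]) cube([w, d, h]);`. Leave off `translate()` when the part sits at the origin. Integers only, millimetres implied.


translate([442, 302, 0]) cube([34, 243, 1515]);
translate([1043, 302, 0]) cube([34, 243, 1515]);
translate([476, 302, 0]) cube([567, 243, 29]);
translate([476, 302, 282]) cube([567, 243, 29]);
translate([476, 302, 564]) cube([567, 243, 29]);
translate([476, 302, 846]) cube([567, 243, 29]);
translate([476, 302, 1128]) cube([567, 243, 29]);
translate([476, 302, 1410]) cube([567, 243, 29]);


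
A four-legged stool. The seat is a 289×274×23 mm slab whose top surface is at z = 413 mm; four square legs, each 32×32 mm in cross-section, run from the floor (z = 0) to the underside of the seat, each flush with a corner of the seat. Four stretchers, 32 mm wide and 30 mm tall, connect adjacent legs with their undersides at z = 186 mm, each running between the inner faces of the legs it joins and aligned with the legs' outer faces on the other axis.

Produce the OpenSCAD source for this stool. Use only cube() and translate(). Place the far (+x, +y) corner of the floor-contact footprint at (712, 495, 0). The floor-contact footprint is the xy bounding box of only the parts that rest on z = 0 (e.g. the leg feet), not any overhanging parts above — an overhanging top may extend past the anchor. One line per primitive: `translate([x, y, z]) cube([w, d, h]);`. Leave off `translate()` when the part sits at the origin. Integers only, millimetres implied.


translate([423, 221, 390]) cube([289, 274, 23]);
translate([423, 221, 0]) cube([32, 32, 390]);
translate([680, 221, 0]) cube([32, 32, 390]);
translate([423, 463, 0]) cube([32, 32, 390]);
translate([680, 463, 0]) cube([32, 32, 390]);
translate([455, 221, 186]) cube([225, 32, 30]);
translate([455, 463, 186]) cube([225, 32, 30]);
translate([423, 253, 186]) cube([32, 210, 30]);
translate([680, 253, 186]) cube([32, 210, 30]);


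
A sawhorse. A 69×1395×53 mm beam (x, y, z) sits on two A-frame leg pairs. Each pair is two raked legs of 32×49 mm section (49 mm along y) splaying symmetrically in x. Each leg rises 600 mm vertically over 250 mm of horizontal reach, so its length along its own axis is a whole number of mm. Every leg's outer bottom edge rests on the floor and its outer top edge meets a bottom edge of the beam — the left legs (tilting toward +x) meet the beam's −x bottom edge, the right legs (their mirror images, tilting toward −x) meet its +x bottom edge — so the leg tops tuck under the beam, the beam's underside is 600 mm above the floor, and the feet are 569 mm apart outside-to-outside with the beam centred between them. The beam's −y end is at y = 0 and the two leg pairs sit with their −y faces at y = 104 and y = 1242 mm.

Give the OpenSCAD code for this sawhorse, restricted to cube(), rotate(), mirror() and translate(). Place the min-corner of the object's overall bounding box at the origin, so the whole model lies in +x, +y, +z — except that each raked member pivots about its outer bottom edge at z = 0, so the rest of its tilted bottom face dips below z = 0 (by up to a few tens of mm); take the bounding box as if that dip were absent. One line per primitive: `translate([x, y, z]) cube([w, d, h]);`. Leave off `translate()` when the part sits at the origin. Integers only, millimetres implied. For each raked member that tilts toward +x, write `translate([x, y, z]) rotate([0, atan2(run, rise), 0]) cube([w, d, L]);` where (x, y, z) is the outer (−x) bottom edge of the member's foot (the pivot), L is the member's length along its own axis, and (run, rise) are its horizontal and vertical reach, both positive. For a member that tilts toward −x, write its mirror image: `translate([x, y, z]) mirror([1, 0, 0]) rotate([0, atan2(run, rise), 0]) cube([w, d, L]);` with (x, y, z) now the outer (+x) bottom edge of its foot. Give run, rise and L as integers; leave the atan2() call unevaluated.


// leg length = √(250² + 600²) = 650
// right-leg outer foot x = 2·250 + 69 = 569
// beam min-corner = (250, 0, 600)
translate([250, 0, 600]) cube([69, 1395, 53]);
translate([0, 104, 0]) rotate([0, atan2(250, 600), 0]) cube([32, 49, 650]);
translate([569, 104, 0]) mirror([1, 0, 0]) rotate([0, atan2(250, 600), 0]) cube([32, 49, 650]);
translate([0, 1242, 0]) rotate([0, atan2(250, 600), 0]) cube([32, 49, 650]);
translate([569, 1242, 0]) mirror([1, 0, 0]) rotate([0, atan2(250, 600), 0]) cube([32, 49, 650]);


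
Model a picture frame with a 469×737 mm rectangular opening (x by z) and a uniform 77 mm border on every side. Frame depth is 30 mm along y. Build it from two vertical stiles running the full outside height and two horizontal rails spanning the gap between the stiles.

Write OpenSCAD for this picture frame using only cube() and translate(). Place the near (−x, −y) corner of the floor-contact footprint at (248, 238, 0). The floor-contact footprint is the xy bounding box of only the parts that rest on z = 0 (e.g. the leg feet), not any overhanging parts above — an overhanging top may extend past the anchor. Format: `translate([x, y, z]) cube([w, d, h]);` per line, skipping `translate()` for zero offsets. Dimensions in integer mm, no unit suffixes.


translate([248, 238, 0]) cube([77, 30, 891]);
translate([794, 238, 0]) cube([77, 30, 891]);
translate([325, 238, 0]) cube([469, 30, 77]);
translate([325, 238, 814]) cube([469, 30, 77]);


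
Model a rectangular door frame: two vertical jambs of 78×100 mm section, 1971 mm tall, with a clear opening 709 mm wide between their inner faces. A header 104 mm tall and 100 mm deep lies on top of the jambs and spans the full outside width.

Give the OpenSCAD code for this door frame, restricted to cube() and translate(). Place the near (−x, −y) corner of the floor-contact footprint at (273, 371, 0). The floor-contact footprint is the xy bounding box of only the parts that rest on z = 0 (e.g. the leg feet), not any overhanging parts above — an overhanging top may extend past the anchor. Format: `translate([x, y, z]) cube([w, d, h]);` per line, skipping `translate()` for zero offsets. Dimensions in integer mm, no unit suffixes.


translate([273, 371, 0]) cube([78, 100, 1971]);
translate([1060, 371, 0]) cube([78, 100, 1971]);
translate([273, 371, 1971]) cube([865, 100, 104]);


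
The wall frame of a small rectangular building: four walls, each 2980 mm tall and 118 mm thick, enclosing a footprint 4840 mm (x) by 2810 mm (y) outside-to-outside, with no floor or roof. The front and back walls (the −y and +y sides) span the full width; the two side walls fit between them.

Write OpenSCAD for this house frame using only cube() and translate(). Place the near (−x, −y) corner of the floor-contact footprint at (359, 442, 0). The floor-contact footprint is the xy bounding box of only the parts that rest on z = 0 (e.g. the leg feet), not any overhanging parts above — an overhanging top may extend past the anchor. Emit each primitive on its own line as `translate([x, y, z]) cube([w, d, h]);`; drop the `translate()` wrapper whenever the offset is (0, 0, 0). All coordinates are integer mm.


translate([359, 442, 0]) cube([4840, 118, 2980]);
translate([359, 3134, 0]) cube([4840, 118, 2980]);
translate([359, 560, 0]) cube([118, 2574, 2980]);
translate([5081, 560, 0]) cube([118, 2574, 2980]);


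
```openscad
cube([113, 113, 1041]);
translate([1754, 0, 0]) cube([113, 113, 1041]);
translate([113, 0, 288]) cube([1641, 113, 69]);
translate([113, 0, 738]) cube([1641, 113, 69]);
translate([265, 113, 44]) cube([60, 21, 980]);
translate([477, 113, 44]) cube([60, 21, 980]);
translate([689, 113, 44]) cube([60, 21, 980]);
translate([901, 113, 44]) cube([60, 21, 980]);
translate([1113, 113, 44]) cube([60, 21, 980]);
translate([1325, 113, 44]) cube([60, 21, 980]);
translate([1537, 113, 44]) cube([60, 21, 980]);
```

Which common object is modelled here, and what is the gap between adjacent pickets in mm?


A fence section. The picket gap is 152 mm.

Two posts, two rails, 7 pickets — a fence section. Span 1641 mm holds 7 pickets of 60 mm with 8 equal gaps: ⌊(1641 − 7·60) / 8⌋ = 152 mm.


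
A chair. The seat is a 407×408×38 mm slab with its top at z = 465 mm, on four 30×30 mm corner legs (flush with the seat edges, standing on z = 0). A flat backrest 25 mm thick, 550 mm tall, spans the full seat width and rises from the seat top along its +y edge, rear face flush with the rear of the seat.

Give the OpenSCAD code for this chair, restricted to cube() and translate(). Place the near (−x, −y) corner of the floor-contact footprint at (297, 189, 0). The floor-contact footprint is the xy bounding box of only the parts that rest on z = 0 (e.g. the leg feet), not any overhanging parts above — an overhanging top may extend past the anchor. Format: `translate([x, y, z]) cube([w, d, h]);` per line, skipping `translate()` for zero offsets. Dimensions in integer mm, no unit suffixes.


translate([297, 189, 427]) cube([407, 408, 38]);
translate([297, 189, 0]) cube([30, 30, 427]);
translate([674, 189, 0]) cube([30, 30, 427]);
translate([297, 567, 0]) cube([30, 30, 427]);
translate([674, 567, 0]) cube([30, 30, 427]);
translate([297, 572, 465]) cube([407, 25, 550]);


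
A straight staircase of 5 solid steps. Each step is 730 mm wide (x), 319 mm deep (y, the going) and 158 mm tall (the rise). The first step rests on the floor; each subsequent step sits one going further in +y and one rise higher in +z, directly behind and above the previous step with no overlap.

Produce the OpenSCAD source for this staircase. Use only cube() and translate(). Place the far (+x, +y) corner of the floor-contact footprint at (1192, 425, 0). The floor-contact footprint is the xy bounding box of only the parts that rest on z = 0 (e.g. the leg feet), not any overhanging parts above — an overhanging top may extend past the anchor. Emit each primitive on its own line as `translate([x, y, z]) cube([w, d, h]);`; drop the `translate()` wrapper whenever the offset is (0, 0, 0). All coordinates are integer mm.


translate([462, 106, 0]) cube([730, 319, 158]);
translate([462, 425, 158]) cube([730, 319, 158]);
translate([462, 744, 316]) cube([730, 319, 158]);
translate([462, 1063, 474]) cube([730, 319, 158]);
translate([462, 1382, 632]) cube([730, 319, 158]);


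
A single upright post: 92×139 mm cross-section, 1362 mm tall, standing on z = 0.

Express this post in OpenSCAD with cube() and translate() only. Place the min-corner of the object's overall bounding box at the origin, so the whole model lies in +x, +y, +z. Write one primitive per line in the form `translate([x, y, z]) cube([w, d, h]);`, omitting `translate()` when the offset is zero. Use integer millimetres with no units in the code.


cube([92, 139, 1362]);


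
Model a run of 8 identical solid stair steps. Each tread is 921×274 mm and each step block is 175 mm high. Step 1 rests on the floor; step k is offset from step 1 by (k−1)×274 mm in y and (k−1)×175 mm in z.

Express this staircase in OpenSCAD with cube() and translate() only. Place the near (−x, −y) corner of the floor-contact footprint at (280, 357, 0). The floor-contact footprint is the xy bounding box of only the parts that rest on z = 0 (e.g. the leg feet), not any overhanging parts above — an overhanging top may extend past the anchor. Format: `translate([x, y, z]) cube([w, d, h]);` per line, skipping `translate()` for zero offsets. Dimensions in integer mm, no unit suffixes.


translate([280, 357, 0]) cube([921, 274, 175]);
translate([280, 631, 175]) cube([921, 274, 175]);
translate([280, 905, 350]) cube([921, 274, 175]);
translate([280, 1179, 525]) cube([921, 274, 175]);
translate([280, 1453, 700]) cube([921, 274, 175]);
translate([280, 1727, 875]) cube([921, 274, 175]);
translate([280, 2001, 1050]) cube([921, 274, 175]);
translate([280, 2275, 1225]) cube([921, 274, 175]);


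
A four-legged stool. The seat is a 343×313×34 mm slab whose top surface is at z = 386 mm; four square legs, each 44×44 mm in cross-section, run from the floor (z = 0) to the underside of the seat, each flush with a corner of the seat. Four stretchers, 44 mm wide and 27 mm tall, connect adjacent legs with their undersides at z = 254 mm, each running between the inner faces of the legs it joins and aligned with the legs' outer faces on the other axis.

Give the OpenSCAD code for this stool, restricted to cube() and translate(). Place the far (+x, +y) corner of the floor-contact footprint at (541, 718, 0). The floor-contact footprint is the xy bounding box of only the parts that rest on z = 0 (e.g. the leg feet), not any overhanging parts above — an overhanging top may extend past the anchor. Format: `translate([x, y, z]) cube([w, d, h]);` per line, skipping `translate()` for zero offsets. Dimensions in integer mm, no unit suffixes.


// leg_h = 386 - 34 = 352
// stretcher span = 343 - 2*44 = 255
translate([198, 405, 352]) cube([343, 313, 34]);
translate([198, 405, 0]) cube([44, 44, 352]);
translate([497, 405, 0]) cube([44, 44, 352]);
translate([198, 674, 0]) cube([44, 44, 352]);
translate([497, 674, 0]) cube([44, 44, 352]);
translate([242, 405, 254]) cube([255, 44, 27]);
translate([242, 674, 254]) cube([255, 44, 27]);
translate([198, 449, 254]) cube([44, 225, 27]);
translate([497, 449, 254]) cube([44, 225, 27]);


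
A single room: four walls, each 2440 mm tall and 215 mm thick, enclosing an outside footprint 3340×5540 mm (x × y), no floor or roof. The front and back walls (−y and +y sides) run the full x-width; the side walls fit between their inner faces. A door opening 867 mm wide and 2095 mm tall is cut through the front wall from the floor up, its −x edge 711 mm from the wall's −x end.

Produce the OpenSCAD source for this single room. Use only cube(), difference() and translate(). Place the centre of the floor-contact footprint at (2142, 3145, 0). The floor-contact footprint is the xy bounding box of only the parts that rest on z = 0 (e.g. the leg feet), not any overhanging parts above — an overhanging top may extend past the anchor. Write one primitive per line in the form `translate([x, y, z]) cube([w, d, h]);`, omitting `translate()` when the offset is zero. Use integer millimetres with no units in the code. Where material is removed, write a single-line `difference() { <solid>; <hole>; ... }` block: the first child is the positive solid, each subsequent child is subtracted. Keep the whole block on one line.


difference() { translate([472, 375, 0]) cube([3340, 215, 2440]); translate([1183, 375, 0]) cube([867, 215, 2095]); }
translate([472, 5700, 0]) cube([3340, 215, 2440]);
translate([472, 590, 0]) cube([215, 5110, 2440]);
translate([3597, 590, 0]) cube([215, 5110, 2440]);


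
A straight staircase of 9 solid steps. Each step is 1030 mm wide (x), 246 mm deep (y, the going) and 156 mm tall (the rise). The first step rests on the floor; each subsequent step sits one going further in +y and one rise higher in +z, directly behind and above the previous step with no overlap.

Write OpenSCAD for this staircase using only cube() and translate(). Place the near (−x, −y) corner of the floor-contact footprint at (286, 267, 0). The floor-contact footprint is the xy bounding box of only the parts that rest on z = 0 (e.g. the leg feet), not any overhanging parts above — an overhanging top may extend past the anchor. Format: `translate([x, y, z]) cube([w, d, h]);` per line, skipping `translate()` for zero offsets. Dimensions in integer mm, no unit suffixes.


translate([286, 267, 0]) cube([1030, 246, 156]);
translate([286, 513, 156]) cube([1030, 246, 156]);
translate([286, 759, 312]) cube([1030, 246, 156]);
translate([286, 1005, 468]) cube([1030, 246, 156]);
translate([286, 1251, 624]) cube([1030, 246, 156]);
translate([286, 1497, 780]) cube([1030, 246, 156]);
translate([286, 1743, 936]) cube([1030, 246, 156]);
translate([286, 1989, 1092]) cube([1030, 246, 156]);
translate([286, 2235, 1248]) cube([1030, 246, 156]);


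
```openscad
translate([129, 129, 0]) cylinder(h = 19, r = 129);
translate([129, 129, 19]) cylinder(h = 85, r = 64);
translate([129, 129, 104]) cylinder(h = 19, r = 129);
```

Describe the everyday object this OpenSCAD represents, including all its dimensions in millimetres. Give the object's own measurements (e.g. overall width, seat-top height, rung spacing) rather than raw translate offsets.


A spool: two coaxial disc flanges of radius 129 mm and thickness 19 mm, joined by a core cylinder of radius 64 mm and height 85 mm. The lower flange rests on z = 0 and the three cylinders share a vertical axis.


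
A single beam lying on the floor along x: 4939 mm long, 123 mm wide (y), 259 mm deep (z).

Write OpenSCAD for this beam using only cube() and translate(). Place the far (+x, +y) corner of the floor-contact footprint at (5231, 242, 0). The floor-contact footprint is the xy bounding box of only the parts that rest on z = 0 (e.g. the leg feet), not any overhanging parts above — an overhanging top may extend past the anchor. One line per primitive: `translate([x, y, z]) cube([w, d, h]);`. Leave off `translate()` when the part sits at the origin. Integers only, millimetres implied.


translate([292, 119, 0]) cube([4939, 123, 259]);


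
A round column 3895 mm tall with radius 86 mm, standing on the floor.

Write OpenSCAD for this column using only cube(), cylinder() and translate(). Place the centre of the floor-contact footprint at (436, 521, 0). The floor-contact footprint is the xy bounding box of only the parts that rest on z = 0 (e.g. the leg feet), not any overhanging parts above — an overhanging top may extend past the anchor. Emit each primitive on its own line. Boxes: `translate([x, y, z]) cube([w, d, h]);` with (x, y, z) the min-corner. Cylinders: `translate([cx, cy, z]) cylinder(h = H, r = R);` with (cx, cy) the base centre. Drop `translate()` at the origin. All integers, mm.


translate([436, 521, 0]) cylinder(h = 3895, r = 86);


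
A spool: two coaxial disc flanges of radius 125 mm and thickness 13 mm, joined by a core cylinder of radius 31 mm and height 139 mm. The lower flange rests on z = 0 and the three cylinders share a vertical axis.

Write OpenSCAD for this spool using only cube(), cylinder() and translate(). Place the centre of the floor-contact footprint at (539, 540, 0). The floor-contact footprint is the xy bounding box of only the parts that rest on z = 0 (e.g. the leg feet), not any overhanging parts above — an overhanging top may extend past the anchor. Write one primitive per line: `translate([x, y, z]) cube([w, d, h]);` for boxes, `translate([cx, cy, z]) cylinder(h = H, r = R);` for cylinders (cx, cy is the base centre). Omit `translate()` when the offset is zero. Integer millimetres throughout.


translate([539, 540, 0]) cylinder(h = 13, r = 125);
translate([539, 540, 13]) cylinder(h = 139, r = 31);
translate([539, 540, 152]) cylinder(h = 13, r = 125);


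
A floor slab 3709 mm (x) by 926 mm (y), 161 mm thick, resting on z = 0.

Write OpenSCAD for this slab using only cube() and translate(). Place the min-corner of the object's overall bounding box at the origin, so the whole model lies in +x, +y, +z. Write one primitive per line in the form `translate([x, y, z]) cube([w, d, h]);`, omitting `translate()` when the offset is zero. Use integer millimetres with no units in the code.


cube([3709, 926, 161]);


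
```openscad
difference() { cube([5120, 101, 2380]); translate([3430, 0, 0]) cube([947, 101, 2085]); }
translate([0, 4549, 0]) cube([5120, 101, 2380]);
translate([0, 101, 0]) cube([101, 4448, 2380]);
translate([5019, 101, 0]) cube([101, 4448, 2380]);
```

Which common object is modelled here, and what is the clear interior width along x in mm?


A single room. The interior width is 4918 mm.

Four walls enclosing a rectangle with a door in the front wall — a room. Outside width 5120 minus two 101 mm walls gives 4918 mm.
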